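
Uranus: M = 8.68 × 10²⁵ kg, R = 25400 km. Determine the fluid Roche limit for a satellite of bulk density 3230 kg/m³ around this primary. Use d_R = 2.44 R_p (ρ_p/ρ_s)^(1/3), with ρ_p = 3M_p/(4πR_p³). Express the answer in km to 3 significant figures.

ρ_p = 3M_p/(4πR_p³) = 3 × (8.68 × 10²⁵) / (4π × (2.54 × 10⁷ m)³) = 1260 kg/m³
d_R = 2.44 × 25400 km × (1260/3230)^(1/3)
    = 45300 km

45300 km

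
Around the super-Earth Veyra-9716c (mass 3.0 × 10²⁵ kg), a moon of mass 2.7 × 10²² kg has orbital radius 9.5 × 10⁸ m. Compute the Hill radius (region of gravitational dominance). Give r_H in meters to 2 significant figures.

6.4 × 10⁷ m

r_H ≈ a (m/3M)^(1/3)
    = (9.5 × 10⁸) × (2.7 × 10²² / (3 × 3.0 × 10²⁵))^(1/3)
    = 6.4 × 10⁷ m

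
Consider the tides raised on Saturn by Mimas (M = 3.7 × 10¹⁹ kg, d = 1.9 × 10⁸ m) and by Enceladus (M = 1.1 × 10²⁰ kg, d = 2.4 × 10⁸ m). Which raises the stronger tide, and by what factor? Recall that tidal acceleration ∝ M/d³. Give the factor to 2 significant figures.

The tide-raising term goes as M/d³ (the gradient of a 1/d² field).
Mimas: (3.7 × 10¹⁹) / (1.9 × 10⁸)³ = 5.394 × 10⁻⁶
Enceladus: (1.1 × 10²⁰) / (2.4 × 10⁸)³ = 7.957 × 10⁻⁶
Ratio (larger/smaller) = 1.5

Enceladus, by a factor of ≈ 1.5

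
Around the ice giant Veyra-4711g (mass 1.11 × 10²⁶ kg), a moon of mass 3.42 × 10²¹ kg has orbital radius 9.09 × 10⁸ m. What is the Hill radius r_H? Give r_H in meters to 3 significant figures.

r_H ≈ a (m/3M)^(1/3)
    = (9.09 × 10⁸) × (3.42 × 10²¹ / (3 × 1.11 × 10²⁶))^(1/3)
    = 1.98 × 10⁷ m

1.98 × 10⁷ m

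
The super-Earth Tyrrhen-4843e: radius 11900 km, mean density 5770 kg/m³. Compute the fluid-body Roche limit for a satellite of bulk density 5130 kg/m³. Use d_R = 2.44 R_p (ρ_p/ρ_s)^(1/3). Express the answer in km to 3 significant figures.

30200 km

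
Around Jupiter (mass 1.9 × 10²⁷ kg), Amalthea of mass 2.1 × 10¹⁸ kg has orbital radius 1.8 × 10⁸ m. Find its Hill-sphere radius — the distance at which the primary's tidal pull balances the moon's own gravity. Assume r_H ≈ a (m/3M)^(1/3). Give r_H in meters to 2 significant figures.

r_H ≈ a (m/3M)^(1/3)
    = (1.8 × 10⁸) × (2.1 × 10¹⁸ / (3 × 1.9 × 10²⁷))^(1/3)
    = 1.3 × 10⁵ m

1.3 × 10⁵ m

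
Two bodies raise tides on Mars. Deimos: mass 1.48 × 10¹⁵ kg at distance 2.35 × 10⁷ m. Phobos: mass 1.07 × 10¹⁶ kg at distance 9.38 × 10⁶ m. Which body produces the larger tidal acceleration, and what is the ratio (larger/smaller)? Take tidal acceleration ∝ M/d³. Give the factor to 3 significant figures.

Tidal stretch scales as M/d³; compute that for each body.
Deimos: (1.48 × 10¹⁵) / (2.35 × 10⁷)³ = 1.140 × 10⁻⁷
Phobos: (1.07 × 10¹⁶) / (9.38 × 10⁶)³ = 1.297 × 10⁻⁵
Ratio (larger/smaller) = 114

Phobos, by a factor of ≈ 114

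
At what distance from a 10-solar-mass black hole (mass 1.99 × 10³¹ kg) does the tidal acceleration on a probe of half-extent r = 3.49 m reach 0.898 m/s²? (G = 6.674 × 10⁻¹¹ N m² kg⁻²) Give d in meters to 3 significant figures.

2.18 × 10⁷ m

2GMr/d³ = a_tidal  ⇒  d = (2GMr / a_tidal)^(1/3)
d = (2 × 6.674×10⁻¹¹ × (1.99 × 10³¹) × (3.49) / (0.898))^(1/3)
  = 2.18 × 10⁷ m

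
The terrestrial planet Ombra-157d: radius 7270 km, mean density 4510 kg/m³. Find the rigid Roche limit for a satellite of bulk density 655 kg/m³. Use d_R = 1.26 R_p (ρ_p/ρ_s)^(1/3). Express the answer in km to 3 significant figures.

d_R = 1.26 × 7270 km × (4510/655)^(1/3)
    = 17400 km

17400 km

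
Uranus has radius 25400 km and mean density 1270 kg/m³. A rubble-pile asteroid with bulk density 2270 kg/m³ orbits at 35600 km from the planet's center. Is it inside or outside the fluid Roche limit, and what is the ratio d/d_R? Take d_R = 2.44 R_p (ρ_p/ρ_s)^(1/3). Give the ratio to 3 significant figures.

d_R = 2.44 × (25400 km) × (1270/2270)^(1/3) = 51070 km
d/d_R = (35600) / (51070) = 0.697
Since d/d_R < 1, the body is inside the Roche limit.

inside; d/d_R ≈ 0.697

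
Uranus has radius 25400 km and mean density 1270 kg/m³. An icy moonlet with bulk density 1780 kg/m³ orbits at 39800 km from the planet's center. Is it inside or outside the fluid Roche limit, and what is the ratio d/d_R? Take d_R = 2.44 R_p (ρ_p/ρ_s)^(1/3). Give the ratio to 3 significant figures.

inside; d/d_R ≈ 0.719

d_R = 2.44 × (25400 km) × (1270/1780)^(1/3) = 55380 km
d/d_R = (39800) / (55380) = 0.719
Since d/d_R < 1, the body is inside the Roche limit.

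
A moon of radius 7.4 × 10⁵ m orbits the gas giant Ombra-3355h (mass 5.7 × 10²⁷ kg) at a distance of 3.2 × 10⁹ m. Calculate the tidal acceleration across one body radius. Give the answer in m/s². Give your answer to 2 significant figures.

Δa = 2GMr/d³
   = 2 × (6.674 × 10⁻¹¹) × (5.7 × 10²⁷) × (7.4 × 10⁵) / (3.2 × 10⁹)³
   = 1.7 × 10⁻⁵ m/s²

1.7 × 10⁻⁵ m/s²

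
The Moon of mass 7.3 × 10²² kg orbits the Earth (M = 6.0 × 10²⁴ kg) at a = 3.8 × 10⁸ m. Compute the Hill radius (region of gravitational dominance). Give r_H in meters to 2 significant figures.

r_H ≈ a (m/3M)^(1/3)
    = (3.8 × 10⁸) × (7.3 × 10²² / (3 × 6.0 × 10²⁴))^(1/3)
    = 6.1 × 10⁷ m

6.1 × 10⁷ m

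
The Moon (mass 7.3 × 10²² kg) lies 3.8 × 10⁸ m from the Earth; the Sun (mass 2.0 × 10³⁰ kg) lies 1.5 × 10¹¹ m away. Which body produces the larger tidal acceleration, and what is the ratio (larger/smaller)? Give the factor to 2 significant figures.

The Moon, by a factor of ≈ 2.2

Tidal acceleration ∝ M/d³, so compare M/d³ for each.
The Moon: (7.3 × 10²²) / (3.8 × 10⁸)³ = 1.330 × 10⁻³
The Sun: (2.0 × 10³⁰) / (1.5 × 10¹¹)³ = 5.926 × 10⁻⁴
Ratio (larger/smaller) = 2.2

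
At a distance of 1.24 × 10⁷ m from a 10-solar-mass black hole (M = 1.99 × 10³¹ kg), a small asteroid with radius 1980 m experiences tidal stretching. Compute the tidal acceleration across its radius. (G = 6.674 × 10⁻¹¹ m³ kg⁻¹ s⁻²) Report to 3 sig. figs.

a_tidal = 2GMr/d³
        = 2 × (6.674 × 10⁻¹¹) × (1.99 × 10³¹) × (1980) / (1.24 × 10⁷)³
        = 2.76 × 10³ m/s²

2.76 × 10³ m/s²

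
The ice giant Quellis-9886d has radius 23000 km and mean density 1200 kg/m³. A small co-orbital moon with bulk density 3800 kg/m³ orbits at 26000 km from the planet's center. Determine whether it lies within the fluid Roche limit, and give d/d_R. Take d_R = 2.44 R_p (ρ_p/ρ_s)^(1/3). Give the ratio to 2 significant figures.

inside; d/d_R ≈ 0.68

d_R = 2.44 × (23000 km) × (1200/3800)^(1/3) = 38220 km
d/d_R = (26000) / (38220) = 0.68
Since d/d_R < 1, the body is inside the Roche limit.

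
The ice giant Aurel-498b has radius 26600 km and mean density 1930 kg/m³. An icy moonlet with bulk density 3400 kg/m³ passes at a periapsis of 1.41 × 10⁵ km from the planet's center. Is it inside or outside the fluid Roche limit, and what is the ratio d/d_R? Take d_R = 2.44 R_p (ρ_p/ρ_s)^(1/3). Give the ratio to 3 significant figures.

d_R = 2.44 × (26600 km) × (1930/3400)^(1/3) = 53740 km
d/d_R = (1.41 × 10⁵) / (53740) = 2.62
Since d/d_R > 1, the body is outside the Roche limit.

outside; d/d_R ≈ 2.62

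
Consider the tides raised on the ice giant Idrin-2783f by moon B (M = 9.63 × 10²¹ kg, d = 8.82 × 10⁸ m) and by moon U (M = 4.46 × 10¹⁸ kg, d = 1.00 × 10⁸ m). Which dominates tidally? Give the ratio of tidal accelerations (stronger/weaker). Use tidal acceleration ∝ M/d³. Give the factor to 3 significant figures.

Moon B, by a factor of ≈ 3.15

The tide-raising term goes as M/d³ (the gradient of a 1/d² field).
Moon B: (9.63 × 10²¹) / (8.82 × 10⁸)³ = 1.404 × 10⁻⁵
Moon U: (4.46 × 10¹⁸) / (1.00 × 10⁸)³ = 4.460 × 10⁻⁶
Ratio (larger/smaller) = 3.15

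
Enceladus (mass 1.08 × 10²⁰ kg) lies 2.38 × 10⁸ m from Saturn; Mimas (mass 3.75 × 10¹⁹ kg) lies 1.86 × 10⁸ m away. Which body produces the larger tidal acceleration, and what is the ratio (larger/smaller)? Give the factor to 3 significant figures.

Tidal acceleration ∝ M/d³, so compare M/d³ for each.
Enceladus: (1.08 × 10²⁰) / (2.38 × 10⁸)³ = 8.011 × 10⁻⁶
Mimas: (3.75 × 10¹⁹) / (1.86 × 10⁸)³ = 5.828 × 10⁻⁶
Ratio (larger/smaller) = 1.37

Enceladus, by a factor of ≈ 1.37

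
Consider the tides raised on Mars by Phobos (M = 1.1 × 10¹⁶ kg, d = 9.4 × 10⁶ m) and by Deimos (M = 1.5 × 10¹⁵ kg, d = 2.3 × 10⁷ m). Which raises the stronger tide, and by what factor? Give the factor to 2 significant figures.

Phobos, by a factor of ≈ 110

Tidal acceleration ∝ M/d³, so compare M/d³ for each.
Phobos: (1.1 × 10¹⁶) / (9.4 × 10⁶)³ = 1.324 × 10⁻⁵
Deimos: (1.5 × 10¹⁵) / (2.3 × 10⁷)³ = 1.233 × 10⁻⁷
Ratio (larger/smaller) = 110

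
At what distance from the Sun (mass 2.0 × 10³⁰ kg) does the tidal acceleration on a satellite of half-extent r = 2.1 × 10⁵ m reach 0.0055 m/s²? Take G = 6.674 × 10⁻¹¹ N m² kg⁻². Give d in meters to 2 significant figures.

2.2 × 10⁹ m

2GMr/d³ = a_tidal  ⇒  d = (2GMr / a_tidal)^(1/3)
d = (2 × 6.674×10⁻¹¹ × (2.0 × 10³⁰) × (2.1 × 10⁵) / (0.0055))^(1/3)
  = 2.2 × 10⁹ m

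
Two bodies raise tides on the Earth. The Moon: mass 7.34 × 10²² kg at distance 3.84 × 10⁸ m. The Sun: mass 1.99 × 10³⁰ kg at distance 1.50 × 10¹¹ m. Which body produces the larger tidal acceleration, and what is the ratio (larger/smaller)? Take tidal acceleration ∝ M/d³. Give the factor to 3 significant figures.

Tidal stretch scales as M/d³; compute that for each body.
The Moon: (7.34 × 10²²) / (3.84 × 10⁸)³ = 1.296 × 10⁻³
The Sun: (1.99 × 10³⁰) / (1.50 × 10¹¹)³ = 5.896 × 10⁻⁴
Ratio (larger/smaller) = 2.20

The Moon, by a factor of ≈ 2.20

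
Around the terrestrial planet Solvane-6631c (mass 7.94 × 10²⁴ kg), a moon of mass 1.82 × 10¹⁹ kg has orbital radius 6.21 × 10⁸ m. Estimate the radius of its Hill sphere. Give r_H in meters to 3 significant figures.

5.68 × 10⁶ m

r_H ≈ a (m/3M)^(1/3)
    = (6.21 × 10⁸) × (1.82 × 10¹⁹ / (3 × 7.94 × 10²⁴))^(1/3)
    = 5.68 × 10⁶ m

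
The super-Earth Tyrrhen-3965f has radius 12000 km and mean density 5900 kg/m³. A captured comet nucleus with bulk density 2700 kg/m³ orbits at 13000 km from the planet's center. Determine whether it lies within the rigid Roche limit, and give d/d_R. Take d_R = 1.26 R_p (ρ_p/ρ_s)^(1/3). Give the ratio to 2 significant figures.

inside; d/d_R ≈ 0.66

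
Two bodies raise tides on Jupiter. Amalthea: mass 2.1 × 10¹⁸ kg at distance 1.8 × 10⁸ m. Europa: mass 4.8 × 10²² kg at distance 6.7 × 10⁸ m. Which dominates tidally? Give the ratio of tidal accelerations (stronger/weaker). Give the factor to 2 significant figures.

Tidal acceleration ∝ M/d³, so compare M/d³ for each.
Amalthea: (2.1 × 10¹⁸) / (1.8 × 10⁸)³ = 3.601 × 10⁻⁷
Europa: (4.8 × 10²²) / (6.7 × 10⁸)³ = 1.596 × 10⁻⁴
Ratio (larger/smaller) = 440

Europa, by a factor of ≈ 440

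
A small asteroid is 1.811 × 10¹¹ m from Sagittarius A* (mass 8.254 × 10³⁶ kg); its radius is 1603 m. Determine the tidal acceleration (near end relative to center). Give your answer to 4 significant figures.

Differencing GM/(d−r)² and GM/d² to first order in r/d gives 2GMr/d³.
Δg = 2GMr/d³
   = 2 × (6.674 × 10⁻¹¹) × (8.254 × 10³⁶) × (1603) / (1.811 × 10¹¹)³
   = 2.973 × 10⁻⁴ m/s²

2.973 × 10⁻⁴ m/s²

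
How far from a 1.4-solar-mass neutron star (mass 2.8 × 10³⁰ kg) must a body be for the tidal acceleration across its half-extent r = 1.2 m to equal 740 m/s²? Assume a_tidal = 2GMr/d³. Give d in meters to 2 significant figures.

8.5 × 10⁵ m

2GMr/d³ = a_tidal  ⇒  d = (2GMr / a_tidal)^(1/3)
d = (2 × 6.674×10⁻¹¹ × (2.8 × 10³⁰) × (1.2) / (740))^(1/3)
  = 8.5 × 10⁵ m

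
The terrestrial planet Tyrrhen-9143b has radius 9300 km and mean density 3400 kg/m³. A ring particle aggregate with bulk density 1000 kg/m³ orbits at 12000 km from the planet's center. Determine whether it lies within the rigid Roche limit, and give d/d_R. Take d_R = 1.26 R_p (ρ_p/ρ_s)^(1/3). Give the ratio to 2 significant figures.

d_R = 1.26 × (9300 km) × (3400/1000)^(1/3) = 17620 km
d/d_R = (12000) / (17620) = 0.68
Since d/d_R < 1, the body is inside the Roche limit.

inside; d/d_R ≈ 0.68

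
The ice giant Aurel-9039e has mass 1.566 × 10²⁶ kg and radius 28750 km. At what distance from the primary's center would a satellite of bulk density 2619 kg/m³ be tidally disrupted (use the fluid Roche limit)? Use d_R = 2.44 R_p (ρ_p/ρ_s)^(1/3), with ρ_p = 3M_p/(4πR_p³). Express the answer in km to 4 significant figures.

59190 km

ρ_p = 3M_p/(4πR_p³) = 3 × (1.566 × 10²⁶) / (4π × (2.875 × 10⁷ m)³) = 1573 kg/m³
d_R = 2.44 × 28750 km × (1573/2619)^(1/3)
    = 59190 km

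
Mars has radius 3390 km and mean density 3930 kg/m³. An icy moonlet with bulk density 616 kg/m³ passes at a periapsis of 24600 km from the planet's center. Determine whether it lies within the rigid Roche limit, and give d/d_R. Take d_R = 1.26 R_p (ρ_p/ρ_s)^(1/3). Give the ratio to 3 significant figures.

d_R = 1.26 × (3390 km) × (3930/616)^(1/3) = 7922 km
d/d_R = (24600) / (7922) = 3.11
Since d/d_R > 1, the body is outside the Roche limit.

outside; d/d_R ≈ 3.11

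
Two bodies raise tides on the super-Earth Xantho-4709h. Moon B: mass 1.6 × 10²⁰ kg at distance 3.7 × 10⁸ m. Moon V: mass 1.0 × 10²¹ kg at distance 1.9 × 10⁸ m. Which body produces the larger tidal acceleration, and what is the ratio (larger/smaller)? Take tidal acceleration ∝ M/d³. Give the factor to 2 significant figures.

Moon V, by a factor of ≈ 46

Tidal stretch scales as M/d³; compute that for each body.
Moon B: (1.6 × 10²⁰) / (3.7 × 10⁸)³ = 3.159 × 10⁻⁶
Moon V: (1.0 × 10²¹) / (1.9 × 10⁸)³ = 1.458 × 10⁻⁴
Ratio (larger/smaller) = 46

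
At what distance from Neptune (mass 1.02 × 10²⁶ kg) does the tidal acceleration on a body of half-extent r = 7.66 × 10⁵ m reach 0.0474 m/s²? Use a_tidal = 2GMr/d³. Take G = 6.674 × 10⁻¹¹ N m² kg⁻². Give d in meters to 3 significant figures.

2GMr/d³ = a_tidal  ⇒  d = (2GMr / a_tidal)^(1/3)
d = (2 × 6.674×10⁻¹¹ × (1.02 × 10²⁶) × (7.66 × 10⁵) / (0.0474))^(1/3)
  = 6.04 × 10⁷ m

6.04 × 10⁷ m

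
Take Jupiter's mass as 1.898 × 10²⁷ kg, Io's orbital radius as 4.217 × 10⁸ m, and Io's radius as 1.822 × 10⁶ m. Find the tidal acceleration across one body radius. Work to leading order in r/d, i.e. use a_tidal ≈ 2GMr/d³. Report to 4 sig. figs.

6.155 × 10⁻³ m/s²

Δa = 2GMr/d³
   = 2 × (6.674 × 10⁻¹¹) × (1.898 × 10²⁷) × (1.822 × 10⁶) / (4.217 × 10⁸)³
   = 6.155 × 10⁻³ m/s²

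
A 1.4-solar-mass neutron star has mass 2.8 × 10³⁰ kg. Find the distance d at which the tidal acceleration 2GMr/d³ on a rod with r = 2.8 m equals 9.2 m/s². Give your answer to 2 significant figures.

2GMr/d³ = a_tidal  ⇒  d = (2GMr / a_tidal)^(1/3)
d = (2 × 6.674×10⁻¹¹ × (2.8 × 10³⁰) × (2.8) / (9.2))^(1/3)
  = 4.8 × 10⁶ m

4.8 × 10⁶ m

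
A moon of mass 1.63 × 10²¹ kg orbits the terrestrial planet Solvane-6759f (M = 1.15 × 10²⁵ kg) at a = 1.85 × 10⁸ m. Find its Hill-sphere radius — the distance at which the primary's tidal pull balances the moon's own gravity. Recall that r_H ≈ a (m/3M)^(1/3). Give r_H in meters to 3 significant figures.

6.69 × 10⁶ m

r_H ≈ a (m/3M)^(1/3)
    = (1.85 × 10⁸) × (1.63 × 10²¹ / (3 × 1.15 × 10²⁵))^(1/3)
    = 6.69 × 10⁶ m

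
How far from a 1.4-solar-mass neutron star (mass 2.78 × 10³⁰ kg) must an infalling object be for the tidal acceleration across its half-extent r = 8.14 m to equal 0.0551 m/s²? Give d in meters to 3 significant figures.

3.80 × 10⁷ m

2GMr/d³ = a_tidal  ⇒  d = (2GMr / a_tidal)^(1/3)
d = (2 × 6.674×10⁻¹¹ × (2.78 × 10³⁰) × (8.14) / (0.0551))^(1/3)
  = 3.80 × 10⁷ m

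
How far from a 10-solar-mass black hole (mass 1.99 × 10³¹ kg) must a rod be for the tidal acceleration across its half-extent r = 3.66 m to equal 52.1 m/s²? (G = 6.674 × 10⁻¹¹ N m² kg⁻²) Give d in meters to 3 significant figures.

5.71 × 10⁶ m

2GMr/d³ = a_tidal  ⇒  d = (2GMr / a_tidal)^(1/3)
d = (2 × 6.674×10⁻¹¹ × (1.99 × 10³¹) × (3.66) / (52.1))^(1/3)
  = 5.71 × 10⁶ m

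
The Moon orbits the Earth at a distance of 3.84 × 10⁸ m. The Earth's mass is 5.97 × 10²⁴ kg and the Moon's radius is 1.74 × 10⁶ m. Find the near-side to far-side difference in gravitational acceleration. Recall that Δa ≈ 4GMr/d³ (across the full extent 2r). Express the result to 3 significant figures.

4.90 × 10⁻⁵ m/s²

Near-to-far spans 2r, so the tidal difference is twice the near-to-center value: 4GMr/d³.
Δg = 4GMr/d³
   = 4 × (6.674 × 10⁻¹¹) × (5.97 × 10²⁴) × (1.74 × 10⁶) / (3.84 × 10⁸)³
   = 4.90 × 10⁻⁵ m/s²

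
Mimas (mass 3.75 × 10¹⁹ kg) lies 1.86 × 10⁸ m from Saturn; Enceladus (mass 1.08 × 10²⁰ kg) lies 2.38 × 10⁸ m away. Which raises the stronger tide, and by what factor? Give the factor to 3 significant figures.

Tidal stretch scales as M/d³; compute that for each body.
Mimas: (3.75 × 10¹⁹) / (1.86 × 10⁸)³ = 5.828 × 10⁻⁶
Enceladus: (1.08 × 10²⁰) / (2.38 × 10⁸)³ = 8.011 × 10⁻⁶
Ratio (larger/smaller) = 1.37

Enceladus, by a factor of ≈ 1.37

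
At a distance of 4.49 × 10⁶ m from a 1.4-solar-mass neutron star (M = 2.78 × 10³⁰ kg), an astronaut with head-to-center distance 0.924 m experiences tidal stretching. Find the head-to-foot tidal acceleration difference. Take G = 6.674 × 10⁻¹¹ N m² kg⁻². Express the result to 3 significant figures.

Near-to-far spans 2r, so the tidal difference is twice the near-to-center value: 4GMr/d³.
Δa = 4GMr/d³
   = 4 × (6.674 × 10⁻¹¹) × (2.78 × 10³⁰) × (0.924) / (4.49 × 10⁶)³
   = 7.58 m/s²

7.58 m/s²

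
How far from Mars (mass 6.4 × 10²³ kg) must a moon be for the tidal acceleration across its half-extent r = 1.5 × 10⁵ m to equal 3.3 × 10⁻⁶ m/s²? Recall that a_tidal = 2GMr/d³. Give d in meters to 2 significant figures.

2GMr/d³ = a_tidal  ⇒  d = (2GMr / a_tidal)^(1/3)
d = (2 × 6.674×10⁻¹¹ × (6.4 × 10²³) × (1.5 × 10⁵) / (3.3 × 10⁻⁶))^(1/3)
  = 1.6 × 10⁸ m

1.6 × 10⁸ m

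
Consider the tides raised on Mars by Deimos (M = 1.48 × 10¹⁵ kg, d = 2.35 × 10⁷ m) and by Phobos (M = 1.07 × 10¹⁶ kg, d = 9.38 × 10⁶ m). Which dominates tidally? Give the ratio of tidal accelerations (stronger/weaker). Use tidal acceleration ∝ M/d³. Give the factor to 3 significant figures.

Phobos, by a factor of ≈ 114

Compare M/d³ for the two perturbers:
Deimos: (1.48 × 10¹⁵) / (2.35 × 10⁷)³ = 1.140 × 10⁻⁷
Phobos: (1.07 × 10¹⁶) / (9.38 × 10⁶)³ = 1.297 × 10⁻⁵
Ratio (larger/smaller) = 114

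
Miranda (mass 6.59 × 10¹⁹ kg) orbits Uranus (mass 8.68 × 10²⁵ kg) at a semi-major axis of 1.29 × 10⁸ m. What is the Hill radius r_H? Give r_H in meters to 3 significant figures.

r_H ≈ a (m/3M)^(1/3)
    = (1.29 × 10⁸) × (6.59 × 10¹⁹ / (3 × 8.68 × 10²⁵))^(1/3)
    = 8.16 × 10⁵ m

8.16 × 10⁵ m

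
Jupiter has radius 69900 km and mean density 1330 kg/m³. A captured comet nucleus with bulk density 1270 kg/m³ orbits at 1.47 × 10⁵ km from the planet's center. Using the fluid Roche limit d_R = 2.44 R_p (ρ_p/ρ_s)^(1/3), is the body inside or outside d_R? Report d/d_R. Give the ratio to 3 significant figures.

d_R = 2.44 × (69900 km) × (1330/1270)^(1/3) = 1.732 × 10⁵ km
d/d_R = (1.47 × 10⁵) / (1.732 × 10⁵) = 0.849
Since d/d_R < 1, the body is inside the Roche limit.

inside; d/d_R ≈ 0.849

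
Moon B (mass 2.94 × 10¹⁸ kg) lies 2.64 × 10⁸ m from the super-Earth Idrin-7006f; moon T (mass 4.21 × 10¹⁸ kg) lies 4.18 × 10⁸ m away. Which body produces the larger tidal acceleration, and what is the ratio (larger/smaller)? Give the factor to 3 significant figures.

Tidal stretch scales as M/d³; compute that for each body.
Moon B: (2.94 × 10¹⁸) / (2.64 × 10⁸)³ = 1.598 × 10⁻⁷
Moon T: (4.21 × 10¹⁸) / (4.18 × 10⁸)³ = 5.764 × 10⁻⁸
Ratio (larger/smaller) = 2.77

Moon B, by a factor of ≈ 2.77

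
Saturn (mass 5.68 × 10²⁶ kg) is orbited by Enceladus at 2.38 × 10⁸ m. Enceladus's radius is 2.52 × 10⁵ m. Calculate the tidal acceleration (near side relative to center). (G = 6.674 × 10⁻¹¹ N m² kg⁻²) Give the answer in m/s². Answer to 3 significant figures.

a_tidal = 2GMr/d³
        = 2 × (6.674 × 10⁻¹¹) × (5.68 × 10²⁶) × (2.52 × 10⁵) / (2.38 × 10⁸)³
        = 1.42 × 10⁻³ m/s²

1.42 × 10⁻³ m/s²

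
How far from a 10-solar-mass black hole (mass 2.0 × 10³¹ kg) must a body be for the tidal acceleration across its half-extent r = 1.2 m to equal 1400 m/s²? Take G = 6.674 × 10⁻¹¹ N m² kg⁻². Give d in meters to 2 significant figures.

2GMr/d³ = a_tidal  ⇒  d = (2GMr / a_tidal)^(1/3)
d = (2 × 6.674×10⁻¹¹ × (2.0 × 10³¹) × (1.2) / (1400))^(1/3)
  = 1.3 × 10⁶ m

1.3 × 10⁶ m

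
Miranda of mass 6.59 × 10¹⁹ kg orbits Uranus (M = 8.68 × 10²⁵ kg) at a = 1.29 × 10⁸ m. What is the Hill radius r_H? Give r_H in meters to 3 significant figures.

r_H ≈ a (m/3M)^(1/3)
    = (1.29 × 10⁸) × (6.59 × 10¹⁹ / (3 × 8.68 × 10²⁵))^(1/3)
    = 8.16 × 10⁵ m

8.16 × 10⁵ m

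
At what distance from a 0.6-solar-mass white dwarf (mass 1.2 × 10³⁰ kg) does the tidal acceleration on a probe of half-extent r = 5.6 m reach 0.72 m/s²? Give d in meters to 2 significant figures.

2GMr/d³ = a_tidal  ⇒  d = (2GMr / a_tidal)^(1/3)
d = (2 × 6.674×10⁻¹¹ × (1.2 × 10³⁰) × (5.6) / (0.72))^(1/3)
  = 1.1 × 10⁷ m

1.1 × 10⁷ m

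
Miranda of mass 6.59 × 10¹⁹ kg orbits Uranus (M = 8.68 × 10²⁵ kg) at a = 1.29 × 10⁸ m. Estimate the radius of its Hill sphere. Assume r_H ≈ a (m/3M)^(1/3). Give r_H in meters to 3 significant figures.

r_H ≈ a (m/3M)^(1/3)
    = (1.29 × 10⁸) × (6.59 × 10¹⁹ / (3 × 8.68 × 10²⁵))^(1/3)
    = 8.16 × 10⁵ m

8.16 × 10⁵ m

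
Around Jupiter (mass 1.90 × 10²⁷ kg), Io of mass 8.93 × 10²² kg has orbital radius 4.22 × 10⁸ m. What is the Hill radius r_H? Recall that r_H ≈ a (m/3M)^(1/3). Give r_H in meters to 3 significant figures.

r_H ≈ a (m/3M)^(1/3)
    = (4.22 × 10⁸) × (8.93 × 10²² / (3 × 1.90 × 10²⁷))^(1/3)
    = 1.06 × 10⁷ m

1.06 × 10⁷ m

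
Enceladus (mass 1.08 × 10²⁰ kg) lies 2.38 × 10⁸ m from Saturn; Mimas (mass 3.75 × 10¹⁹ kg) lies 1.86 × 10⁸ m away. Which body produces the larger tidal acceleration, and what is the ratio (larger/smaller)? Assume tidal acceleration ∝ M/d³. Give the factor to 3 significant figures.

Enceladus, by a factor of ≈ 1.37

Compare M/d³ for the two perturbers:
Enceladus: (1.08 × 10²⁰) / (2.38 × 10⁸)³ = 8.011 × 10⁻⁶
Mimas: (3.75 × 10¹⁹) / (1.86 × 10⁸)³ = 5.828 × 10⁻⁶
Ratio (larger/smaller) = 1.37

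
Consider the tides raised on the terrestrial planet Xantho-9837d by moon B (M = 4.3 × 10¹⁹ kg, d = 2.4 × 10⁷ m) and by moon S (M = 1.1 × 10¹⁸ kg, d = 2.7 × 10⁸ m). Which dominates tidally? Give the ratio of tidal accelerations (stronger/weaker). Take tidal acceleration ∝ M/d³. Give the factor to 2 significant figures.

Compare M/d³ for the two perturbers:
Moon B: (4.3 × 10¹⁹) / (2.4 × 10⁷)³ = 3.111 × 10⁻³
Moon S: (1.1 × 10¹⁸) / (2.7 × 10⁸)³ = 5.589 × 10⁻⁸
Ratio (larger/smaller) = 56000

Moon B, by a factor of ≈ 56000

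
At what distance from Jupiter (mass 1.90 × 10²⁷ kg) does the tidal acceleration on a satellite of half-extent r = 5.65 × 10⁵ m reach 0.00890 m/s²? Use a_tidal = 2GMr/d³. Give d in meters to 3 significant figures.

2GMr/d³ = a_tidal  ⇒  d = (2GMr / a_tidal)^(1/3)
d = (2 × 6.674×10⁻¹¹ × (1.90 × 10²⁷) × (5.65 × 10⁵) / (0.00890))^(1/3)
  = 2.53 × 10⁸ m

2.53 × 10⁸ m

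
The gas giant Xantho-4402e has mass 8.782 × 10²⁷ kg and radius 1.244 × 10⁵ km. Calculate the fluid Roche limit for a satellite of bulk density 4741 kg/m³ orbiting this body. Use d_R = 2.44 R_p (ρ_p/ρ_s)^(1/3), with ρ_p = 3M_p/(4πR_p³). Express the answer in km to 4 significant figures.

ρ_p = 3M_p/(4πR_p³) = 3 × (8.782 × 10²⁷) / (4π × (1.244 × 10⁸ m)³) = 1089 kg/m³
d_R = 2.44 × 1.244 × 10⁵ km × (1089/4741)^(1/3)
    = 1.859 × 10⁵ km

1.859 × 10⁵ km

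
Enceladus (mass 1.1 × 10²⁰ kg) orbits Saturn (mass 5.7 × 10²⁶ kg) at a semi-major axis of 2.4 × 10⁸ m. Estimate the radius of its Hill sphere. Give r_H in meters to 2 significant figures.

r_H ≈ a (m/3M)^(1/3)
    = (2.4 × 10⁸) × (1.1 × 10²⁰ / (3 × 5.7 × 10²⁶))^(1/3)
    = 9.6 × 10⁵ m

9.6 × 10⁵ m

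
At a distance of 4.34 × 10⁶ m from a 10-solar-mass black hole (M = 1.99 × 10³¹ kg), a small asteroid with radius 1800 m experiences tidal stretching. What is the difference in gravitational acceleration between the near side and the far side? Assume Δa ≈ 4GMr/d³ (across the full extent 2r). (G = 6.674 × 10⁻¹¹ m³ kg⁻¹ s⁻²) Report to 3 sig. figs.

1.17 × 10⁵ m/s²

The field gradient is 2GM/d³; across the full diameter 2r the difference is 4GMr/d³.
Δa = 4GMr/d³
   = 4 × (6.674 × 10⁻¹¹) × (1.99 × 10³¹) × (1800) / (4.34 × 10⁶)³
   = 1.17 × 10⁵ m/s²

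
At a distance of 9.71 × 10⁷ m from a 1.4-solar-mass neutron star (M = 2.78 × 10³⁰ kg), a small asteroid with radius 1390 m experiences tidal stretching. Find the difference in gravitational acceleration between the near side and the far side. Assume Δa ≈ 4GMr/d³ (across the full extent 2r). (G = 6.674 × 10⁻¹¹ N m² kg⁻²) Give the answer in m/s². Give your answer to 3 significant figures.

1.13 m/s²

Δa = 4GMr/d³
   = 4 × (6.674 × 10⁻¹¹) × (2.78 × 10³⁰) × (1390) / (9.71 × 10⁷)³
   = 1.13 m/s²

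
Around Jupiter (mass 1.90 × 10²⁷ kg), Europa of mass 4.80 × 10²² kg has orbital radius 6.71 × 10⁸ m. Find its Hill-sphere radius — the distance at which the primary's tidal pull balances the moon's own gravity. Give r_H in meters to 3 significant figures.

1.37 × 10⁷ m

r_H ≈ a (m/3M)^(1/3)
    = (6.71 × 10⁸) × (4.80 × 10²² / (3 × 1.90 × 10²⁷))^(1/3)
    = 1.37 × 10⁷ m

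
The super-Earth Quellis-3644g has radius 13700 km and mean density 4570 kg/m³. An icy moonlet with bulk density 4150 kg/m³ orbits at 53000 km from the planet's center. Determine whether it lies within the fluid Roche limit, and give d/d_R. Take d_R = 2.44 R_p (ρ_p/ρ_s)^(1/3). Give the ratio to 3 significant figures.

outside; d/d_R ≈ 1.54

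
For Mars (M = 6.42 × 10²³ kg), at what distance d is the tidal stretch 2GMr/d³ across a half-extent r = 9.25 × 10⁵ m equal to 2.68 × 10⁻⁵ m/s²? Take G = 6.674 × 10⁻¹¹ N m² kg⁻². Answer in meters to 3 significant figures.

2GMr/d³ = a_tidal  ⇒  d = (2GMr / a_tidal)^(1/3)
d = (2 × 6.674×10⁻¹¹ × (6.42 × 10²³) × (9.25 × 10⁵) / (2.68 × 10⁻⁵))^(1/3)
  = 1.44 × 10⁸ m

1.44 × 10⁸ m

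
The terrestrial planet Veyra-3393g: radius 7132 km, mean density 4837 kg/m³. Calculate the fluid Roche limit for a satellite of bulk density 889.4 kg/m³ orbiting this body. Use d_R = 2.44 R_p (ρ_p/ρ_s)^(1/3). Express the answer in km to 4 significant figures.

30600 km

d_R = 2.44 × 7132 km × (4837/889.4)^(1/3)
    = 30600 km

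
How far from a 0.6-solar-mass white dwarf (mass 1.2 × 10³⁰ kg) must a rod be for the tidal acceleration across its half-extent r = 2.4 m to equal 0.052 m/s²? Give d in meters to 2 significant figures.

2GMr/d³ = a_tidal  ⇒  d = (2GMr / a_tidal)^(1/3)
d = (2 × 6.674×10⁻¹¹ × (1.2 × 10³⁰) × (2.4) / (0.052))^(1/3)
  = 1.9 × 10⁷ m

1.9 × 10⁷ m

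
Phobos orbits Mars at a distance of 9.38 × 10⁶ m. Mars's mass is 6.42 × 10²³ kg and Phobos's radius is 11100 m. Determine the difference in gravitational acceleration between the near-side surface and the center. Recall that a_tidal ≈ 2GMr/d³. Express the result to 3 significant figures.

Δg = 2GMr/d³
   = 2 × (6.674 × 10⁻¹¹) × (6.42 × 10²³) × (11100) / (9.38 × 10⁶)³
   = 1.15 × 10⁻³ m/s²

1.15 × 10⁻³ m/s²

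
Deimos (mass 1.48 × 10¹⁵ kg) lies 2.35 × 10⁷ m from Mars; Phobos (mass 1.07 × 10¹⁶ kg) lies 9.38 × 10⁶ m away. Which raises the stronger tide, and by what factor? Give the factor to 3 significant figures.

Tidal acceleration ∝ M/d³, so compare M/d³ for each.
Deimos: (1.48 × 10¹⁵) / (2.35 × 10⁷)³ = 1.140 × 10⁻⁷
Phobos: (1.07 × 10¹⁶) / (9.38 × 10⁶)³ = 1.297 × 10⁻⁵
Ratio (larger/smaller) = 114

Phobos, by a factor of ≈ 114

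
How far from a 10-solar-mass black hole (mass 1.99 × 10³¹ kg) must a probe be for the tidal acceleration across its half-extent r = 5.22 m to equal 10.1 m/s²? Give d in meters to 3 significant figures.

2GMr/d³ = a_tidal  ⇒  d = (2GMr / a_tidal)^(1/3)
d = (2 × 6.674×10⁻¹¹ × (1.99 × 10³¹) × (5.22) / (10.1))^(1/3)
  = 1.11 × 10⁷ m

1.11 × 10⁷ m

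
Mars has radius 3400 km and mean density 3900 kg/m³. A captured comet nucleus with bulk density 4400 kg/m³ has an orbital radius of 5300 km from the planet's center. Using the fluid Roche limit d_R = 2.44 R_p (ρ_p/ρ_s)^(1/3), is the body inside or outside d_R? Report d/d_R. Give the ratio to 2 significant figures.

inside; d/d_R ≈ 0.67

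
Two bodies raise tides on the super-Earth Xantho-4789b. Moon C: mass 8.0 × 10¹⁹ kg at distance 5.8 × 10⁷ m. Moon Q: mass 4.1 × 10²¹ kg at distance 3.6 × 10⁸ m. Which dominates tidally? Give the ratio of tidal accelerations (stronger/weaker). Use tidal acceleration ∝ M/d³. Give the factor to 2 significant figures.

Moon C, by a factor of ≈ 4.7

Compare M/d³ for the two perturbers:
Moon C: (8.0 × 10¹⁹) / (5.8 × 10⁷)³ = 4.100 × 10⁻⁴
Moon Q: (4.1 × 10²¹) / (3.6 × 10⁸)³ = 8.788 × 10⁻⁵
Ratio (larger/smaller) = 4.7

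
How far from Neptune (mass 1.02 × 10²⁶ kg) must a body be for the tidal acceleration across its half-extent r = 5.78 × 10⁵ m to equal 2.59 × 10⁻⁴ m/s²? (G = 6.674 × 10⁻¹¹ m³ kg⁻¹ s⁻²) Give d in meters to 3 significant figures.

2GMr/d³ = a_tidal  ⇒  d = (2GMr / a_tidal)^(1/3)
d = (2 × 6.674×10⁻¹¹ × (1.02 × 10²⁶) × (5.78 × 10⁵) / (2.59 × 10⁻⁴))^(1/3)
  = 3.12 × 10⁸ m

3.12 × 10⁸ m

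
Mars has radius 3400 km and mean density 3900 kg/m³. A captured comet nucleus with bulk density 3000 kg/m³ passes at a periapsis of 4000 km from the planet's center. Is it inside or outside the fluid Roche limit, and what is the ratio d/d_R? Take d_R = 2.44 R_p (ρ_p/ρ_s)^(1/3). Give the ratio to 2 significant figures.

d_R = 2.44 × (3400 km) × (3900/3000)^(1/3) = 9054 km
d/d_R = (4000) / (9054) = 0.44
Since d/d_R < 1, the body is inside the Roche limit.

inside; d/d_R ≈ 0.44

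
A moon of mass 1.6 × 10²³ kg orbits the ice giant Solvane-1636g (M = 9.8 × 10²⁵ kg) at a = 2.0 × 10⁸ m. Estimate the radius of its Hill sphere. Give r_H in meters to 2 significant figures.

1.6 × 10⁷ m

r_H ≈ a (m/3M)^(1/3)
    = (2.0 × 10⁸) × (1.6 × 10²³ / (3 × 9.8 × 10²⁵))^(1/3)
    = 1.6 × 10⁷ m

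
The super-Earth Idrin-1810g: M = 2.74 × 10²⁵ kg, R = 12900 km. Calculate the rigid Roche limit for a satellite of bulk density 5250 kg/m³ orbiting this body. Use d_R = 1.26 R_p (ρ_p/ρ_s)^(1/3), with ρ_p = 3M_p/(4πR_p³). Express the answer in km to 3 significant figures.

ρ_p = 3M_p/(4πR_p³) = 3 × (2.74 × 10²⁵) / (4π × (1.29 × 10⁷ m)³) = 3050 kg/m³
d_R = 1.26 × 12900 km × (3050/5250)^(1/3)
    = 13600 km

13600 km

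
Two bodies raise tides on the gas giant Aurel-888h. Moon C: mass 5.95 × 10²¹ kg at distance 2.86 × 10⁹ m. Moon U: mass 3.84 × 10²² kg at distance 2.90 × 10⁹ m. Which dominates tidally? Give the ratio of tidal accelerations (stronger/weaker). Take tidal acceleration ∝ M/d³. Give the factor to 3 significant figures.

Compare M/d³ for the two perturbers:
Moon C: (5.95 × 10²¹) / (2.86 × 10⁹)³ = 2.543 × 10⁻⁷
Moon U: (3.84 × 10²²) / (2.90 × 10⁹)³ = 1.574 × 10⁻⁶
Ratio (larger/smaller) = 6.19

Moon U, by a factor of ≈ 6.19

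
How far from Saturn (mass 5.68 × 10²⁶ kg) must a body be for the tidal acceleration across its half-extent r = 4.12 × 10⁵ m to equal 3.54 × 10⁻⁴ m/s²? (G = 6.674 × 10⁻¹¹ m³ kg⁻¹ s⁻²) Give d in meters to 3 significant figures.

2GMr/d³ = a_tidal  ⇒  d = (2GMr / a_tidal)^(1/3)
d = (2 × 6.674×10⁻¹¹ × (5.68 × 10²⁶) × (4.12 × 10⁵) / (3.54 × 10⁻⁴))^(1/3)
  = 4.45 × 10⁸ m

4.45 × 10⁸ m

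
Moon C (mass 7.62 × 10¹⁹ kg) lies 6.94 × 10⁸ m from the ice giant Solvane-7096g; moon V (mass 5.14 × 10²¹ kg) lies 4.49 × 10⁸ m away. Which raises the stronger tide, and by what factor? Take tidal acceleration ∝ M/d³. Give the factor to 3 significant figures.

Tidal stretch scales as M/d³; compute that for each body.
Moon C: (7.62 × 10¹⁹) / (6.94 × 10⁸)³ = 2.280 × 10⁻⁷
Moon V: (5.14 × 10²¹) / (4.49 × 10⁸)³ = 5.678 × 10⁻⁵
Ratio (larger/smaller) = 249

Moon V, by a factor of ≈ 249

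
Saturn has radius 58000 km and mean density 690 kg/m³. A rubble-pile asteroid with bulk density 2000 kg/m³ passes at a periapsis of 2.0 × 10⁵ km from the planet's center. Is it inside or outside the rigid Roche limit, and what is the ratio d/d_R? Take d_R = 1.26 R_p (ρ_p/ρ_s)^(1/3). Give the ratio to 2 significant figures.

d_R = 1.26 × (58000 km) × (690/2000)^(1/3) = 51260 km
d/d_R = (2.0 × 10⁵) / (51260) = 3.9
Since d/d_R > 1, the body is outside the Roche limit.

outside; d/d_R ≈ 3.9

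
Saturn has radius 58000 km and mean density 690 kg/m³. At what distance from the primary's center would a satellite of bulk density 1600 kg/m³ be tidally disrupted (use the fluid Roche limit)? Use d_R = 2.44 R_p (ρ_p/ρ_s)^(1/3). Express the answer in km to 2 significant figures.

d_R = 2.44 × 58000 km × (690/1600)^(1/3)
    = 1.1 × 10⁵ km

1.1 × 10⁵ km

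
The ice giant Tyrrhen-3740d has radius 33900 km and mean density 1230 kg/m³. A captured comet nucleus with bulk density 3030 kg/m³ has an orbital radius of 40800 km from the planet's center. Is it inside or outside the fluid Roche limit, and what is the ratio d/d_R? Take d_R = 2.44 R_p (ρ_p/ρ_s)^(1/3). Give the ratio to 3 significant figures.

inside; d/d_R ≈ 0.666

d_R = 2.44 × (33900 km) × (1230/3030)^(1/3) = 61250 km
d/d_R = (40800) / (61250) = 0.666
Since d/d_R < 1, the body is inside the Roche limit.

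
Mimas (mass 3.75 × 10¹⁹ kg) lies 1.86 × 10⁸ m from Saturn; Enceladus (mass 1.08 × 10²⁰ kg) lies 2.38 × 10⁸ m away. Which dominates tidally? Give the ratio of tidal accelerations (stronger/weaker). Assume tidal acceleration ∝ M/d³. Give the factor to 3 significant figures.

Enceladus, by a factor of ≈ 1.37

Tidal acceleration ∝ M/d³, so compare M/d³ for each.
Mimas: (3.75 × 10¹⁹) / (1.86 × 10⁸)³ = 5.828 × 10⁻⁶
Enceladus: (1.08 × 10²⁰) / (2.38 × 10⁸)³ = 8.011 × 10⁻⁶
Ratio (larger/smaller) = 1.37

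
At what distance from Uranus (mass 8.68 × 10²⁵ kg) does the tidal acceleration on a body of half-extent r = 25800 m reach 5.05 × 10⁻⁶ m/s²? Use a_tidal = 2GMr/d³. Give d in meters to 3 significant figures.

2GMr/d³ = a_tidal  ⇒  d = (2GMr / a_tidal)^(1/3)
d = (2 × 6.674×10⁻¹¹ × (8.68 × 10²⁵) × (25800) / (5.05 × 10⁻⁶))^(1/3)
  = 3.90 × 10⁸ m

3.90 × 10⁸ m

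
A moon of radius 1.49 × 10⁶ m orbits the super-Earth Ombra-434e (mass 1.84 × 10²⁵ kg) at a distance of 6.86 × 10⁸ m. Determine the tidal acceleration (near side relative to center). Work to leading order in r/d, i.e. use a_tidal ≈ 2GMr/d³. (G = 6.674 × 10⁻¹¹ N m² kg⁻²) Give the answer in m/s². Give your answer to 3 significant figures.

1.13 × 10⁻⁵ m/s²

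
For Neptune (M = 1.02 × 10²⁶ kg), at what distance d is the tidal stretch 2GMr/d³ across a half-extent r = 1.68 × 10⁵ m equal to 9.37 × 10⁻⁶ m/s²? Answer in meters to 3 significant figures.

2GMr/d³ = a_tidal  ⇒  d = (2GMr / a_tidal)^(1/3)
d = (2 × 6.674×10⁻¹¹ × (1.02 × 10²⁶) × (1.68 × 10⁵) / (9.37 × 10⁻⁶))^(1/3)
  = 6.25 × 10⁸ m

6.25 × 10⁸ m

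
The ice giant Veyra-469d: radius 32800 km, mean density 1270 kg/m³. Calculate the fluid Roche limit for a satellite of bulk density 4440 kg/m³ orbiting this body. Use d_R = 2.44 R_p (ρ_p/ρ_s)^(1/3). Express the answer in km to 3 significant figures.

d_R = 2.44 × 32800 km × (1270/4440)^(1/3)
    = 52700 km

52700 km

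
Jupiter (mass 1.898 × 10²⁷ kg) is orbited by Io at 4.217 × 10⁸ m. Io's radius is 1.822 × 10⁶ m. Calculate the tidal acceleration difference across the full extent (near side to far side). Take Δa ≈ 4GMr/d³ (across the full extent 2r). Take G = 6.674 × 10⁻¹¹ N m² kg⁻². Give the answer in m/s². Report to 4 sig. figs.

1.231 × 10⁻² m/s²

Δa = 4GMr/d³
   = 4 × (6.674 × 10⁻¹¹) × (1.898 × 10²⁷) × (1.822 × 10⁶) / (4.217 × 10⁸)³
   = 1.231 × 10⁻² m/s²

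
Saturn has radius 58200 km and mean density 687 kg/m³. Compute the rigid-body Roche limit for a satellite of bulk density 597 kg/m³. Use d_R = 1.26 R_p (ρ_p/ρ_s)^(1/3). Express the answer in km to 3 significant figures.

76800 km

d_R = 1.26 × 58200 km × (687/597)^(1/3)
    = 76800 km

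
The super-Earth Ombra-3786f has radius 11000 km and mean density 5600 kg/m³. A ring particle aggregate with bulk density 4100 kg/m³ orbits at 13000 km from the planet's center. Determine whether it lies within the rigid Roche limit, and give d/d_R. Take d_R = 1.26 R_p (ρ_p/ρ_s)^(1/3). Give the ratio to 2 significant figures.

d_R = 1.26 × (11000 km) × (5600/4100)^(1/3) = 15380 km
d/d_R = (13000) / (15380) = 0.85
Since d/d_R < 1, the body is inside the Roche limit.

inside; d/d_R ≈ 0.85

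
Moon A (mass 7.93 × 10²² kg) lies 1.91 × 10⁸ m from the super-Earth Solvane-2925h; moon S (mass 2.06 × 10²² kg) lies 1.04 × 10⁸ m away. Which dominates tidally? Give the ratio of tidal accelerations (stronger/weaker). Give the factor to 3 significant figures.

Moon S, by a factor of ≈ 1.61

Tidal stretch scales as M/d³; compute that for each body.
Moon A: (7.93 × 10²²) / (1.91 × 10⁸)³ = 1.138 × 10⁻²
Moon S: (2.06 × 10²²) / (1.04 × 10⁸)³ = 1.831 × 10⁻²
Ratio (larger/smaller) = 1.61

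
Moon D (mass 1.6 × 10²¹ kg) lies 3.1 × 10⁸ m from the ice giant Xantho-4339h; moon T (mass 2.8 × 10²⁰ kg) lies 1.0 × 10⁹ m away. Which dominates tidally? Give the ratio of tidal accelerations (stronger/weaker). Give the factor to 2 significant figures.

Moon D, by a factor of ≈ 190

The tide-raising term goes as M/d³ (the gradient of a 1/d² field).
Moon D: (1.6 × 10²¹) / (3.1 × 10⁸)³ = 5.371 × 10⁻⁵
Moon T: (2.8 × 10²⁰) / (1.0 × 10⁹)³ = 2.800 × 10⁻⁷
Ratio (larger/smaller) = 190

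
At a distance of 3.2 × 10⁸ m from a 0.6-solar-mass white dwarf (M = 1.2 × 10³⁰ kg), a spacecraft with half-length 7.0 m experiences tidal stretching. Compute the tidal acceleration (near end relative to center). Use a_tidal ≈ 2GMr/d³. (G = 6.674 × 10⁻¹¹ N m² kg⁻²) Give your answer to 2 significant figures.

The tidal stretch is the gradient of GM/d² times the body's extent r, hence the 1/d³ dependence.
Δg = 2GMr/d³
   = 2 × (6.674 × 10⁻¹¹) × (1.2 × 10³⁰) × (7.0) / (3.2 × 10⁸)³
   = 3.4 × 10⁻⁵ m/s²

3.4 × 10⁻⁵ m/s²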